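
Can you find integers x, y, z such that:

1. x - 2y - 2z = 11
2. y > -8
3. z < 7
Yes

Take x = 1, y = -5, z = 0. Substituting into each constraint:
  (1) 1 - 2(-5) - 2(0) = 11 ✓
  (2) -5 > -8 ✓
  (3) 0 < 7 ✓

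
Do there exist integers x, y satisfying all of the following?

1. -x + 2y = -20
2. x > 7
Yes

Take x = 20, y = 0. Substituting into each constraint:
  (1) (-20) + 2(0) = -20 ✓
  (2) 20 > 7 ✓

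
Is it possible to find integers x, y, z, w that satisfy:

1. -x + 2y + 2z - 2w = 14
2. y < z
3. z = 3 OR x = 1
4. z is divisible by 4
No

A contradictory subset is {-x + 2y + 2z - 2w = 14, z = 3 OR x = 1, z is divisible by 4}. No integer assignment can satisfy these jointly:

  - -x + 2y + 2z - 2w = 14: is a linear equation tying the variables together
  - z = 3 OR x = 1: forces a choice: either z = 3 or x = 1
  - z is divisible by 4: restricts z to multiples of 4

Split on the disjunction (z = 3 OR x = 1):
  • If z = 3: this contradicts the divisibility constraint — 3 is not a multiple of 4.
  • If x = 1: with x = 1, writing z = 4z', every remaining term of the linear equation is divisible by 2, so the left side is ≡ 0 (mod 2); but the right side 15 ≡ 1 (mod 2). No integers can satisfy it.
Both branches are infeasible, so the system has no integer solution.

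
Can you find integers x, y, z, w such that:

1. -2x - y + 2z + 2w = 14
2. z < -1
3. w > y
Yes

Take x = -8, y = 0, z = -2, w = 1. Substituting into each constraint:
  (1) -2(-8) + 0 + 2(-2) + 2(1) = 14 ✓
  (2) -2 < -1 ✓
  (3) 1 > 0 ✓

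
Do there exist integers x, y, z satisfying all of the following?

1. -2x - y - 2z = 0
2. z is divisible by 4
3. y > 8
Yes

Take x = -5, y = 10, z = 0. Substituting into each constraint:
  (1) -2(-5) + (-10) - 2(0) = 0 ✓
  (2) 0 = 4 × 0, remainder 0 ✓
  (3) 10 > 8 ✓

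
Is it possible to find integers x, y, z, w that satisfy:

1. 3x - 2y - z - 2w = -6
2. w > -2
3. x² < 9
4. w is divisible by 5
Yes

Take x = 0, y = 0, z = 6, w = 0. Substituting into each constraint:
  (1) 3(0) - 2(0) + (-6) - 2(0) = -6 ✓
  (2) 0 > -2 ✓
  (3) x² = (0)² = 0, and 0 < 9 ✓
  (4) 0 = 5 × 0, remainder 0 ✓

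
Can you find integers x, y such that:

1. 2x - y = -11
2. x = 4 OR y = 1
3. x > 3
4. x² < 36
Yes

Take x = 4, y = 19. Substituting into each constraint:
  (1) 2(4) + (-19) = -11 ✓
  (2) x = 4, target 4 ✓ (first branch holds)
  (3) 4 > 3 ✓
  (4) x² = (4)² = 16, and 16 < 36 ✓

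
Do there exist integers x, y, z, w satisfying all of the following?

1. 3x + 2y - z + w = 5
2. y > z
Yes

Take x = 1, y = 1, z = 0, w = 0. Substituting into each constraint:
  (1) 3(1) + 2(1) + 0 + 0 = 5 ✓
  (2) 1 > 0 ✓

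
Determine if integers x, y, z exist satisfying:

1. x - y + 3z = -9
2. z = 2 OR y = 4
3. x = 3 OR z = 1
Yes

Take x = 3, y = 18, z = 2. Substituting into each constraint:
  (1) 3 + (-18) + 3(2) = -9 ✓
  (2) z = 2, target 2 ✓ (first branch holds)
  (3) x = 3, target 3 ✓ (first branch holds)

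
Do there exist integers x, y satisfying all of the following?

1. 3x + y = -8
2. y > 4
Yes

Take x = -5, y = 7. Substituting into each constraint:
  (1) 3(-5) + 7 = -8 ✓
  (2) 7 > 4 ✓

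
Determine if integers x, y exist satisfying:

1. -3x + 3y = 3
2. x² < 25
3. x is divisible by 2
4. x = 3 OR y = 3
Yes

Take x = 2, y = 3. Substituting into each constraint:
  (1) -3(2) + 3(3) = 3 ✓
  (2) x² = (2)² = 4, and 4 < 25 ✓
  (3) 2 = 2 × 1, remainder 0 ✓
  (4) y = 3, target 3 ✓ (second branch holds)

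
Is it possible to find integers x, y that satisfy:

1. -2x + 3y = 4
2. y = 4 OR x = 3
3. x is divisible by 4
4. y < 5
Yes

Take x = 4, y = 4. Substituting into each constraint:
  (1) -2(4) + 3(4) = 4 ✓
  (2) y = 4, target 4 ✓ (first branch holds)
  (3) 4 = 4 × 1, remainder 0 ✓
  (4) 4 < 5 ✓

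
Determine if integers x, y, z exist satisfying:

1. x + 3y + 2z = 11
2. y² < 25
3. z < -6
Yes

Take x = 25, y = 0, z = -7. Substituting into each constraint:
  (1) 25 + 3(0) + 2(-7) = 11 ✓
  (2) y² = (0)² = 0, and 0 < 25 ✓
  (3) -7 < -6 ✓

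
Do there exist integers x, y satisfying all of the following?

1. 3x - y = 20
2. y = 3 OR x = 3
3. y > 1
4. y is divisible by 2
No

A contradictory subset is {3x - y = 20, y = 3 OR x = 3, y > 1}. No integer assignment can satisfy these jointly:

  - 3x - y = 20: is a linear equation tying the variables together
  - y = 3 OR x = 3: forces a choice: either y = 3 or x = 3
  - y > 1: bounds one variable relative to a constant

Split on the disjunction (y = 3 OR x = 3):
  • If y = 3: with y = 3, every remaining term of the linear equation is divisible by 3, so the left side is ≡ 0 (mod 3); but the right side 23 ≡ 2 (mod 3). No integers can satisfy it.
  • If x = 3: the equation forces y = -11, which contradicts the bound y ≥ 2.
Both branches are infeasible, so the system has no integer solution.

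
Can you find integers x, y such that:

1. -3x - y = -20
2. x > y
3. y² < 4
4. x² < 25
No

A contradictory subset is {-3x - y = -20, y² < 4, x² < 25}. No integer assignment can satisfy these jointly:

  - -3x - y = -20: is a linear equation tying the variables together
  - y² < 4: restricts y to |y| ≤ 1
  - x² < 25: restricts x to |x| ≤ 4

Range argument: with x ∈ [-4, 4], y ∈ [-1, 1], the left side of the equation is at least -13, but the right side is -20 < -13. No integer solution exists.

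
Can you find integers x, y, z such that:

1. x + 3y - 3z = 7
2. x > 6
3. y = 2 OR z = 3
Yes

Take x = 7, y = 2, z = 2. Substituting into each constraint:
  (1) 7 + 3(2) - 3(2) = 7 ✓
  (2) 7 > 6 ✓
  (3) y = 2, target 2 ✓ (first branch holds)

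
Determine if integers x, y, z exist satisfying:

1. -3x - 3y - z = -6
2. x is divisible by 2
Yes

Take x = 0, y = 2, z = 0. Substituting into each constraint:
  (1) -3(0) - 3(2) + 0 = -6 ✓
  (2) 0 = 2 × 0, remainder 0 ✓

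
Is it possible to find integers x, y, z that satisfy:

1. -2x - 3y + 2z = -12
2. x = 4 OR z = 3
Yes

Take x = 4, y = 2, z = 1. Substituting into each constraint:
  (1) -2(4) - 3(2) + 2(1) = -12 ✓
  (2) x = 4, target 4 ✓ (first branch holds)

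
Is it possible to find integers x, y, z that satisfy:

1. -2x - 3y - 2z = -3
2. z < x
Yes

Take x = 2, y = -1, z = 1. Substituting into each constraint:
  (1) -2(2) - 3(-1) - 2(1) = -3 ✓
  (2) 1 < 2 ✓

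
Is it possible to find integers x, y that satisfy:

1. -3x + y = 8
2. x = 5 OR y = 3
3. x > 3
Yes

Take x = 5, y = 23. Substituting into each constraint:
  (1) -3(5) + 23 = 8 ✓
  (2) x = 5, target 5 ✓ (first branch holds)
  (3) 5 > 3 ✓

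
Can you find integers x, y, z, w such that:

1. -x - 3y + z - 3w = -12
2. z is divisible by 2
Yes

Take x = 0, y = 0, z = 0, w = 4. Substituting into each constraint:
  (1) 0 - 3(0) + 0 - 3(4) = -12 ✓
  (2) 0 = 2 × 0, remainder 0 ✓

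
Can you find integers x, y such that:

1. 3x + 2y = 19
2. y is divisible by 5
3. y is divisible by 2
Yes

Take x = -7, y = 20. Substituting into each constraint:
  (1) 3(-7) + 2(20) = 19 ✓
  (2) 20 = 5 × 4, remainder 0 ✓
  (3) 20 = 2 × 10, remainder 0 ✓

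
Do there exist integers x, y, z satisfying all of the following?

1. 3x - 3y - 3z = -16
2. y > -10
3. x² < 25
No

Even the single constraint (3x - 3y - 3z = -16) is infeasible over the integers.

  - 3x - 3y - 3z = -16: every term on the left is divisible by 3, so the LHS ≡ 0 (mod 3), but the RHS -16 is not — no integer solution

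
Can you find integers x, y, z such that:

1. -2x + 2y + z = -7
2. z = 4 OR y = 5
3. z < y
Yes

Take x = 10, y = 5, z = 3. Substituting into each constraint:
  (1) -2(10) + 2(5) + 3 = -7 ✓
  (2) y = 5, target 5 ✓ (second branch holds)
  (3) 3 < 5 ✓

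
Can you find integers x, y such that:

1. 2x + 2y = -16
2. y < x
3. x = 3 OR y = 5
Yes

Take x = 3, y = -11. Substituting into each constraint:
  (1) 2(3) + 2(-11) = -16 ✓
  (2) -11 < 3 ✓
  (3) x = 3, target 3 ✓ (first branch holds)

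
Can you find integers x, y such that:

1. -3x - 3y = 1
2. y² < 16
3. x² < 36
No

Even the single constraint (-3x - 3y = 1) is infeasible over the integers.

  - -3x - 3y = 1: every term on the left is divisible by 3, so the LHS ≡ 0 (mod 3), but the RHS 1 is not — no integer solution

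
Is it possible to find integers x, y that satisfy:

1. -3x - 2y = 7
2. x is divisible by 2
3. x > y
No

A contradictory subset is {-3x - 2y = 7, x is divisible by 2}. No integer assignment can satisfy these jointly:

  - -3x - 2y = 7: is a linear equation tying the variables together
  - x is divisible by 2: restricts x to multiples of 2

Modular obstruction: writing x = 2x', every remaining term of the linear equation is divisible by 2, so the left side is ≡ 0 (mod 2); but the right side 7 ≡ 1 (mod 2). No integers can satisfy it.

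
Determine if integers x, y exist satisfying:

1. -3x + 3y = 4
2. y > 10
No

Even the single constraint (-3x + 3y = 4) is infeasible over the integers.

  - -3x + 3y = 4: every term on the left is divisible by 3, so the LHS ≡ 0 (mod 3), but the RHS 4 is not — no integer solution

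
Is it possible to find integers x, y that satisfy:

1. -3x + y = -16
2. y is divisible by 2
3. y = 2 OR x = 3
Yes

Take x = 6, y = 2. Substituting into each constraint:
  (1) -3(6) + 2 = -16 ✓
  (2) 2 = 2 × 1, remainder 0 ✓
  (3) y = 2, target 2 ✓ (first branch holds)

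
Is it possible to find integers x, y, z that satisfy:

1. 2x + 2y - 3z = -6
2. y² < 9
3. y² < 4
Yes

Take x = -3, y = 0, z = 0. Substituting into each constraint:
  (1) 2(-3) + 2(0) - 3(0) = -6 ✓
  (2) y² = (0)² = 0, and 0 < 9 ✓
  (3) y² = (0)² = 0, and 0 < 4 ✓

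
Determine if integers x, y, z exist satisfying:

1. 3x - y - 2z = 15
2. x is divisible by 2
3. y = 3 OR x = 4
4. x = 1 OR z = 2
Yes

Take x = 4, y = -7, z = 2. Substituting into each constraint:
  (1) 3(4) + 7 - 2(2) = 15 ✓
  (2) 4 = 2 × 2, remainder 0 ✓
  (3) x = 4, target 4 ✓ (second branch holds)
  (4) z = 2, target 2 ✓ (second branch holds)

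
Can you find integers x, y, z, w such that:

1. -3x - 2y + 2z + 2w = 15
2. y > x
Yes

Take x = 1, y = 2, z = 0, w = 11. Substituting into each constraint:
  (1) -3(1) - 2(2) + 2(0) + 2(11) = 15 ✓
  (2) 2 > 1 ✓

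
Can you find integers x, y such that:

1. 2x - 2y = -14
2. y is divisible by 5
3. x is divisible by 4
Yes

Take x = 8, y = 15. Substituting into each constraint:
  (1) 2(8) - 2(15) = -14 ✓
  (2) 15 = 5 × 3, remainder 0 ✓
  (3) 8 = 4 × 2, remainder 0 ✓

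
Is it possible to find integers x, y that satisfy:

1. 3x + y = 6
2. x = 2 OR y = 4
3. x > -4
Yes

Take x = 2, y = 0. Substituting into each constraint:
  (1) 3(2) + 0 = 6 ✓
  (2) x = 2, target 2 ✓ (first branch holds)
  (3) 2 > -4 ✓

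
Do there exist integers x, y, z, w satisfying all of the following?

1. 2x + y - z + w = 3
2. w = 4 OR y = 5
Yes

Take x = 0, y = 5, z = 2, w = 0. Substituting into each constraint:
  (1) 2(0) + 5 + (-2) + 0 = 3 ✓
  (2) y = 5, target 5 ✓ (second branch holds)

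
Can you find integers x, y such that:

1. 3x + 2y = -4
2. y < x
Yes

Take x = 0, y = -2. Substituting into each constraint:
  (1) 3(0) + 2(-2) = -4 ✓
  (2) -2 < 0 ✓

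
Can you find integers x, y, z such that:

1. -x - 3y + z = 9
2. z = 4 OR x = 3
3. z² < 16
Yes

Take x = 3, y = -3, z = 3. Substituting into each constraint:
  (1) (-3) - 3(-3) + 3 = 9 ✓
  (2) x = 3, target 3 ✓ (second branch holds)
  (3) z² = (3)² = 9, and 9 < 16 ✓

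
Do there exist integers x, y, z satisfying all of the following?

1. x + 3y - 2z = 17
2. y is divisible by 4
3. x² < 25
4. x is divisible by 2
No

A contradictory subset is {x + 3y - 2z = 17, y is divisible by 4, x is divisible by 2}. No integer assignment can satisfy these jointly:

  - x + 3y - 2z = 17: is a linear equation tying the variables together
  - y is divisible by 4: restricts y to multiples of 4
  - x is divisible by 2: restricts x to multiples of 2

Modular obstruction: writing x = 2x' and writing y = 4y', every remaining term of the linear equation is divisible by 2, so the left side is ≡ 0 (mod 2); but the right side 17 ≡ 1 (mod 2). No integers can satisfy it.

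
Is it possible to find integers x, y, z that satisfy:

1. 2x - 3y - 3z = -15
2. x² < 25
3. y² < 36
Yes

Take x = 0, y = 0, z = 5. Substituting into each constraint:
  (1) 2(0) - 3(0) - 3(5) = -15 ✓
  (2) x² = (0)² = 0, and 0 < 25 ✓
  (3) y² = (0)² = 0, and 0 < 36 ✓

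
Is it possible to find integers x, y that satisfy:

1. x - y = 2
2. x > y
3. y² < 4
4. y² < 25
Yes

Take x = 2, y = 0. Substituting into each constraint:
  (1) 2 + 0 = 2 ✓
  (2) 2 > 0 ✓
  (3) y² = (0)² = 0, and 0 < 4 ✓
  (4) y² = (0)² = 0, and 0 < 25 ✓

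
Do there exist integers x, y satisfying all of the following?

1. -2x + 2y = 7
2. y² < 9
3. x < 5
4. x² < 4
No

Even the single constraint (-2x + 2y = 7) is infeasible over the integers.

  - -2x + 2y = 7: every term on the left is divisible by 2, so the LHS ≡ 0 (mod 2), but the RHS 7 is not — no integer solution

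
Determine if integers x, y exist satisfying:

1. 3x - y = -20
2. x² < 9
Yes

Take x = 0, y = 20. Substituting into each constraint:
  (1) 3(0) + (-20) = -20 ✓
  (2) x² = (0)² = 0, and 0 < 9 ✓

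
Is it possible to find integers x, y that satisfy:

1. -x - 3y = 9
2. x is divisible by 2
Yes

Take x = 0, y = -3. Substituting into each constraint:
  (1) 0 - 3(-3) = 9 ✓
  (2) 0 = 2 × 0, remainder 0 ✓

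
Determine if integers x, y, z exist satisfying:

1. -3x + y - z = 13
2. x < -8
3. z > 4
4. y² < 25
Yes

Take x = -9, y = 0, z = 14. Substituting into each constraint:
  (1) -3(-9) + 0 + (-14) = 13 ✓
  (2) -9 < -8 ✓
  (3) 14 > 4 ✓
  (4) y² = (0)² = 0, and 0 < 25 ✓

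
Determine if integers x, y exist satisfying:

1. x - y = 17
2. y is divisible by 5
Yes

Take x = 17, y = 0. Substituting into each constraint:
  (1) 17 + 0 = 17 ✓
  (2) 0 = 5 × 0, remainder 0 ✓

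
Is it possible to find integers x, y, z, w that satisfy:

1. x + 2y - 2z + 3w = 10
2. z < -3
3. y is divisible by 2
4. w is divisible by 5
Yes

Take x = 2, y = 0, z = -4, w = 0. Substituting into each constraint:
  (1) 2 + 2(0) - 2(-4) + 3(0) = 10 ✓
  (2) -4 < -3 ✓
  (3) 0 = 2 × 0, remainder 0 ✓
  (4) 0 = 5 × 0, remainder 0 ✓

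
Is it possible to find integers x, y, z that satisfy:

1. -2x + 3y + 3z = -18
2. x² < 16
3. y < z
Yes

Take x = 0, y = -4, z = -2. Substituting into each constraint:
  (1) -2(0) + 3(-4) + 3(-2) = -18 ✓
  (2) x² = (0)² = 0, and 0 < 16 ✓
  (3) -4 < -2 ✓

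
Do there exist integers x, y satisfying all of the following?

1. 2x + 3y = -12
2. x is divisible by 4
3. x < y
Yes

Take x = -12, y = 4. Substituting into each constraint:
  (1) 2(-12) + 3(4) = -12 ✓
  (2) -12 = 4 × -3, remainder 0 ✓
  (3) -12 < 4 ✓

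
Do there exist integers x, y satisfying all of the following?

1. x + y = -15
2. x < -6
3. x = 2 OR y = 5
Yes

Take x = -20, y = 5. Substituting into each constraint:
  (1) (-20) + 5 = -15 ✓
  (2) -20 < -6 ✓
  (3) y = 5, target 5 ✓ (second branch holds)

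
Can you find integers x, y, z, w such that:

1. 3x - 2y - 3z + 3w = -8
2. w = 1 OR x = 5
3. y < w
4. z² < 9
Yes

Take x = 5, y = -29, z = -1, w = -28. Substituting into each constraint:
  (1) 3(5) - 2(-29) - 3(-1) + 3(-28) = -8 ✓
  (2) x = 5, target 5 ✓ (second branch holds)
  (3) -29 < -28 ✓
  (4) z² = (-1)² = 1, and 1 < 9 ✓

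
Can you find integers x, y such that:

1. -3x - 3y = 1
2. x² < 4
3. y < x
No

Even the single constraint (-3x - 3y = 1) is infeasible over the integers.

  - -3x - 3y = 1: every term on the left is divisible by 3, so the LHS ≡ 0 (mod 3), but the RHS 1 is not — no integer solution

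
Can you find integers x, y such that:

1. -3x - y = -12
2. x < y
Yes

Take x = 2, y = 6. Substituting into each constraint:
  (1) -3(2) + (-6) = -12 ✓
  (2) 2 < 6 ✓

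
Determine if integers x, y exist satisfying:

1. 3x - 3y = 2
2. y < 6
No

Even the single constraint (3x - 3y = 2) is infeasible over the integers.

  - 3x - 3y = 2: every term on the left is divisible by 3, so the LHS ≡ 0 (mod 3), but the RHS 2 is not — no integer solution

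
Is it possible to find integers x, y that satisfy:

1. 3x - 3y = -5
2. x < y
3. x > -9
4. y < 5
No

Even the single constraint (3x - 3y = -5) is infeasible over the integers.

  - 3x - 3y = -5: every term on the left is divisible by 3, so the LHS ≡ 0 (mod 3), but the RHS -5 is not — no integer solution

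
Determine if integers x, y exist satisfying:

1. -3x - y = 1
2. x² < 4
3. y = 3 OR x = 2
No

The full constraint system is jointly infeasible over the integers. Each constraint and what it forces:

  - -3x - y = 1: is a linear equation tying the variables together
  - x² < 4: restricts x to |x| ≤ 1
  - y = 3 OR x = 2: forces a choice: either y = 3 or x = 2

Split on the disjunction (y = 3 OR x = 2):
  • If y = 3: with y = 3, every remaining term of the linear equation is divisible by 3, so the left side is ≡ 0 (mod 3); but the right side 4 ≡ 1 (mod 3). No integers can satisfy it.
  • If x = 2: this contradicts x² < 4, which requires |x| ≤ 1.
Both branches are infeasible, so the system has no integer solution.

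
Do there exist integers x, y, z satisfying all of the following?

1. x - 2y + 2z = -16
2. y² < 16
Yes

Take x = 0, y = 0, z = -8. Substituting into each constraint:
  (1) 0 - 2(0) + 2(-8) = -16 ✓
  (2) y² = (0)² = 0, and 0 < 16 ✓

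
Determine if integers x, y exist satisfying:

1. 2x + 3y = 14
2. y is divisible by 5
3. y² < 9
Yes

Take x = 7, y = 0. Substituting into each constraint:
  (1) 2(7) + 3(0) = 14 ✓
  (2) 0 = 5 × 0, remainder 0 ✓
  (3) y² = (0)² = 0, and 0 < 9 ✓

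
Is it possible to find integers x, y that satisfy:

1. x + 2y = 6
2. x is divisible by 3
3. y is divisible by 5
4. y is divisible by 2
Yes

Take x = 6, y = 0. Substituting into each constraint:
  (1) 6 + 2(0) = 6 ✓
  (2) 6 = 3 × 2, remainder 0 ✓
  (3) 0 = 5 × 0, remainder 0 ✓
  (4) 0 = 2 × 0, remainder 0 ✓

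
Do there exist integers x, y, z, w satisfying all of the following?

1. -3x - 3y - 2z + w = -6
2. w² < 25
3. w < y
Yes

Take x = 1, y = 1, z = 0, w = 0. Substituting into each constraint:
  (1) -3(1) - 3(1) - 2(0) + 0 = -6 ✓
  (2) w² = (0)² = 0, and 0 < 25 ✓
  (3) 0 < 1 ✓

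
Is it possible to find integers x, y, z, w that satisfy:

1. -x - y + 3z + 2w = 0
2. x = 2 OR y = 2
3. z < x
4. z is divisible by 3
Yes

Take x = 2, y = -2, z = 0, w = 0. Substituting into each constraint:
  (1) (-2) + 2 + 3(0) + 2(0) = 0 ✓
  (2) x = 2, target 2 ✓ (first branch holds)
  (3) 0 < 2 ✓
  (4) 0 = 3 × 0, remainder 0 ✓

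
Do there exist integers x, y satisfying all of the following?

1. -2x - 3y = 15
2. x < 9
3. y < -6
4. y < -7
Yes

Take x = 6, y = -9. Substituting into each constraint:
  (1) -2(6) - 3(-9) = 15 ✓
  (2) 6 < 9 ✓
  (3) -9 < -6 ✓
  (4) -9 < -7 ✓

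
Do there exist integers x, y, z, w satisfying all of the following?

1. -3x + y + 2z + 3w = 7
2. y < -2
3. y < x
Yes

Take x = 0, y = -5, z = 0, w = 4. Substituting into each constraint:
  (1) -3(0) + (-5) + 2(0) + 3(4) = 7 ✓
  (2) -5 < -2 ✓
  (3) -5 < 0 ✓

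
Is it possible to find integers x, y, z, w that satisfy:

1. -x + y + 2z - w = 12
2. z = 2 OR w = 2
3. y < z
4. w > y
Yes

Take x = -12, y = 0, z = 1, w = 2. Substituting into each constraint:
  (1) 12 + 0 + 2(1) + (-2) = 12 ✓
  (2) w = 2, target 2 ✓ (second branch holds)
  (3) 0 < 1 ✓
  (4) 2 > 0 ✓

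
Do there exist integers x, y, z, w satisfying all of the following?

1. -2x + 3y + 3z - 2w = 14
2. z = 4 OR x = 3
Yes

Take x = 3, y = 0, z = 0, w = -10. Substituting into each constraint:
  (1) -2(3) + 3(0) + 3(0) - 2(-10) = 14 ✓
  (2) x = 3, target 3 ✓ (second branch holds)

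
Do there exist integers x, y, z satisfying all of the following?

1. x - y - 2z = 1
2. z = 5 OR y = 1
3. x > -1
Yes

Take x = 0, y = -11, z = 5. Substituting into each constraint:
  (1) 0 + 11 - 2(5) = 1 ✓
  (2) z = 5, target 5 ✓ (first branch holds)
  (3) 0 > -1 ✓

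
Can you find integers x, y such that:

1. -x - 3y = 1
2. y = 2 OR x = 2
Yes

Take x = 2, y = -1. Substituting into each constraint:
  (1) (-2) - 3(-1) = 1 ✓
  (2) x = 2, target 2 ✓ (second branch holds)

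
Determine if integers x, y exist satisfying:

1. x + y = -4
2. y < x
Yes

Take x = -1, y = -3. Substituting into each constraint:
  (1) (-1) + (-3) = -4 ✓
  (2) -3 < -1 ✓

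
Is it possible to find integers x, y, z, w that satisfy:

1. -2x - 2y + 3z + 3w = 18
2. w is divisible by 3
Yes

Take x = -9, y = 0, z = 0, w = 0. Substituting into each constraint:
  (1) -2(-9) - 2(0) + 3(0) + 3(0) = 18 ✓
  (2) 0 = 3 × 0, remainder 0 ✓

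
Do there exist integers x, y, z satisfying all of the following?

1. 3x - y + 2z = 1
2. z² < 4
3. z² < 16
Yes

Take x = 1, y = 2, z = 0. Substituting into each constraint:
  (1) 3(1) + (-2) + 2(0) = 1 ✓
  (2) z² = (0)² = 0, and 0 < 4 ✓
  (3) z² = (0)² = 0, and 0 < 16 ✓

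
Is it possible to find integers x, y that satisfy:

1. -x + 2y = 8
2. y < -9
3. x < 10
Yes

Take x = -28, y = -10. Substituting into each constraint:
  (1) 28 + 2(-10) = 8 ✓
  (2) -10 < -9 ✓
  (3) -28 < 10 ✓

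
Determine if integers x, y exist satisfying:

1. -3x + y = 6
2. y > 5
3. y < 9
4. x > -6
Yes

Take x = 0, y = 6. Substituting into each constraint:
  (1) -3(0) + 6 = 6 ✓
  (2) 6 > 5 ✓
  (3) 6 < 9 ✓
  (4) 0 > -6 ✓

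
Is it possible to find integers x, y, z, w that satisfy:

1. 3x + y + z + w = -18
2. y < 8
Yes

Take x = 0, y = -18, z = 0, w = 0. Substituting into each constraint:
  (1) 3(0) + (-18) + 0 + 0 = -18 ✓
  (2) -18 < 8 ✓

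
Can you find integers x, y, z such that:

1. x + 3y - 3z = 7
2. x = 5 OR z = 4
Yes

Take x = 1, y = 6, z = 4. Substituting into each constraint:
  (1) 1 + 3(6) - 3(4) = 7 ✓
  (2) z = 4, target 4 ✓ (second branch holds)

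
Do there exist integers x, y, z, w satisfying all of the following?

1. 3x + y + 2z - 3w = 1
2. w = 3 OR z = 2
Yes

Take x = 0, y = 10, z = 0, w = 3. Substituting into each constraint:
  (1) 3(0) + 10 + 2(0) - 3(3) = 1 ✓
  (2) w = 3, target 3 ✓ (first branch holds)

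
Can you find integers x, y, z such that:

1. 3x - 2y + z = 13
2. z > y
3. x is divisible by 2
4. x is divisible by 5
Yes

Take x = 0, y = -12, z = -11. Substituting into each constraint:
  (1) 3(0) - 2(-12) + (-11) = 13 ✓
  (2) -11 > -12 ✓
  (3) 0 = 2 × 0, remainder 0 ✓
  (4) 0 = 5 × 0, remainder 0 ✓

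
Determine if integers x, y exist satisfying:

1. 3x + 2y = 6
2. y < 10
Yes

Take x = 0, y = 3. Substituting into each constraint:
  (1) 3(0) + 2(3) = 6 ✓
  (2) 3 < 10 ✓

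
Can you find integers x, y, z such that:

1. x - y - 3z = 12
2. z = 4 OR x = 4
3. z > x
Yes

Take x = 3, y = -21, z = 4. Substituting into each constraint:
  (1) 3 + 21 - 3(4) = 12 ✓
  (2) z = 4, target 4 ✓ (first branch holds)
  (3) 4 > 3 ✓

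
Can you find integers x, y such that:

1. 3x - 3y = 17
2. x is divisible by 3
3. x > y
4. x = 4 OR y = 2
No

Even the single constraint (3x - 3y = 17) is infeasible over the integers.

  - 3x - 3y = 17: every term on the left is divisible by 3, so the LHS ≡ 0 (mod 3), but the RHS 17 is not — no integer solution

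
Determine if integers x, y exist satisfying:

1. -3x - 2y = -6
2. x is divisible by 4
Yes

Take x = 0, y = 3. Substituting into each constraint:
  (1) -3(0) - 2(3) = -6 ✓
  (2) 0 = 4 × 0, remainder 0 ✓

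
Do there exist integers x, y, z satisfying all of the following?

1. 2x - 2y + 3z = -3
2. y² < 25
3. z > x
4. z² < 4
Yes

Take x = 0, y = 3, z = 1. Substituting into each constraint:
  (1) 2(0) - 2(3) + 3(1) = -3 ✓
  (2) y² = (3)² = 9, and 9 < 25 ✓
  (3) 1 > 0 ✓
  (4) z² = (1)² = 1, and 1 < 4 ✓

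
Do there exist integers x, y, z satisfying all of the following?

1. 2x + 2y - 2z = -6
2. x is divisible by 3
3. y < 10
Yes

Take x = 0, y = 0, z = 3. Substituting into each constraint:
  (1) 2(0) + 2(0) - 2(3) = -6 ✓
  (2) 0 = 3 × 0, remainder 0 ✓
  (3) 0 < 10 ✓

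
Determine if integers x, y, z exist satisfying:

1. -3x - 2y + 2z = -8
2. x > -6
Yes

Take x = 0, y = 0, z = -4. Substituting into each constraint:
  (1) -3(0) - 2(0) + 2(-4) = -8 ✓
  (2) 0 > -6 ✓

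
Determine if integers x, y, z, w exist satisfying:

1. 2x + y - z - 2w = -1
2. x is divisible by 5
Yes

Take x = 0, y = -1, z = 0, w = 0. Substituting into each constraint:
  (1) 2(0) + (-1) + 0 - 2(0) = -1 ✓
  (2) 0 = 5 × 0, remainder 0 ✓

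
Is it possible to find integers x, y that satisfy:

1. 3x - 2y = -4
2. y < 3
Yes

Take x = 0, y = 2. Substituting into each constraint:
  (1) 3(0) - 2(2) = -4 ✓
  (2) 2 < 3 ✓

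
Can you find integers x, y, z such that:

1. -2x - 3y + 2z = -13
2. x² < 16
Yes

Take x = 0, y = 1, z = -5. Substituting into each constraint:
  (1) -2(0) - 3(1) + 2(-5) = -13 ✓
  (2) x² = (0)² = 0, and 0 < 16 ✓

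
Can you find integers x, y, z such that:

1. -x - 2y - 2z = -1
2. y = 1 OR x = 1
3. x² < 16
Yes

Take x = 1, y = 2, z = -2. Substituting into each constraint:
  (1) (-1) - 2(2) - 2(-2) = -1 ✓
  (2) x = 1, target 1 ✓ (second branch holds)
  (3) x² = (1)² = 1, and 1 < 16 ✓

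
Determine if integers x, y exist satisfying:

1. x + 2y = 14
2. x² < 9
Yes

Take x = 0, y = 7. Substituting into each constraint:
  (1) 0 + 2(7) = 14 ✓
  (2) x² = (0)² = 0, and 0 < 9 ✓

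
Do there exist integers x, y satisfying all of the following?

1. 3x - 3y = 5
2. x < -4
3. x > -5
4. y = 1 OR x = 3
No

Even the single constraint (3x - 3y = 5) is infeasible over the integers.

  - 3x - 3y = 5: every term on the left is divisible by 3, so the LHS ≡ 0 (mod 3), but the RHS 5 is not — no integer solution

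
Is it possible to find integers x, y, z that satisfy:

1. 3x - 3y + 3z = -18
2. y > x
Yes

Take x = -1, y = 0, z = -5. Substituting into each constraint:
  (1) 3(-1) - 3(0) + 3(-5) = -18 ✓
  (2) 0 > -1 ✓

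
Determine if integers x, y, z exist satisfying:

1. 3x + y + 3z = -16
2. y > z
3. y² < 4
Yes

Take x = -3, y = -1, z = -2. Substituting into each constraint:
  (1) 3(-3) + (-1) + 3(-2) = -16 ✓
  (2) -1 > -2 ✓
  (3) y² = (-1)² = 1, and 1 < 4 ✓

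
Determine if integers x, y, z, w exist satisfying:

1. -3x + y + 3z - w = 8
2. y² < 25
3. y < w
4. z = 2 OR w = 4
Yes

Take x = -1, y = 0, z = 2, w = 1. Substituting into each constraint:
  (1) -3(-1) + 0 + 3(2) + (-1) = 8 ✓
  (2) y² = (0)² = 0, and 0 < 25 ✓
  (3) 0 < 1 ✓
  (4) z = 2, target 2 ✓ (first branch holds)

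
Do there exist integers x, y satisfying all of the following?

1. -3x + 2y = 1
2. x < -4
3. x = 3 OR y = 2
No

The full constraint system is jointly infeasible over the integers. Each constraint and what it forces:

  - -3x + 2y = 1: is a linear equation tying the variables together
  - x < -4: bounds one variable relative to a constant
  - x = 3 OR y = 2: forces a choice: either x = 3 or y = 2

Split on the disjunction (x = 3 OR y = 2):
  • If x = 3: this contradicts the bound x ≤ -5.
  • If y = 2: the equation forces x = 1, which contradicts the bound x ≤ -5.
Both branches are infeasible, so the system has no integer solution.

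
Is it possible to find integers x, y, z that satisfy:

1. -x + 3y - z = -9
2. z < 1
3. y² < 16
Yes

Take x = 0, y = -3, z = 0. Substituting into each constraint:
  (1) 0 + 3(-3) + 0 = -9 ✓
  (2) 0 < 1 ✓
  (3) y² = (-3)² = 9, and 9 < 16 ✓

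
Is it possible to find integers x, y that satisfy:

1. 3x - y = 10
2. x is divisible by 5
Yes

Take x = 0, y = -10. Substituting into each constraint:
  (1) 3(0) + 10 = 10 ✓
  (2) 0 = 5 × 0, remainder 0 ✓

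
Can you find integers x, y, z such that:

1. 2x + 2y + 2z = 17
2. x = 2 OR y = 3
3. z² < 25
No

Even the single constraint (2x + 2y + 2z = 17) is infeasible over the integers.

  - 2x + 2y + 2z = 17: every term on the left is divisible by 2, so the LHS ≡ 0 (mod 2), but the RHS 17 is not — no integer solution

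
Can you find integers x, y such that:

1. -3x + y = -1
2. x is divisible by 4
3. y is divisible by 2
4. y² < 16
No

A contradictory subset is {-3x + y = -1, x is divisible by 4, y is divisible by 2}. No integer assignment can satisfy these jointly:

  - -3x + y = -1: is a linear equation tying the variables together
  - x is divisible by 4: restricts x to multiples of 4
  - y is divisible by 2: restricts y to multiples of 2

Modular obstruction: writing x = 4x' and writing y = 2y', every remaining term of the linear equation is divisible by 2, so the left side is ≡ 0 (mod 2); but the right side -1 ≡ 1 (mod 2). No integers can satisfy it.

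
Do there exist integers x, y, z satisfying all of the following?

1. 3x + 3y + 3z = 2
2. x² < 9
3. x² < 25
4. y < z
No

Even the single constraint (3x + 3y + 3z = 2) is infeasible over the integers.

  - 3x + 3y + 3z = 2: every term on the left is divisible by 3, so the LHS ≡ 0 (mod 3), but the RHS 2 is not — no integer solution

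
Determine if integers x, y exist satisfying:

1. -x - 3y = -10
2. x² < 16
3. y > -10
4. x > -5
Yes

Take x = 1, y = 3. Substituting into each constraint:
  (1) (-1) - 3(3) = -10 ✓
  (2) x² = (1)² = 1, and 1 < 16 ✓
  (3) 3 > -10 ✓
  (4) 1 > -5 ✓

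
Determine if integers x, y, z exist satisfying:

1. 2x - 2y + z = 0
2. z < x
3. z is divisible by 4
Yes

Take x = 1, y = 1, z = 0. Substituting into each constraint:
  (1) 2(1) - 2(1) + 0 = 0 ✓
  (2) 0 < 1 ✓
  (3) 0 = 4 × 0, remainder 0 ✓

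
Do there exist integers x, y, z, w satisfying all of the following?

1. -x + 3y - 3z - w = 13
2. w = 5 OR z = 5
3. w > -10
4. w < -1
Yes

Take x = 0, y = 8, z = 5, w = -4. Substituting into each constraint:
  (1) 0 + 3(8) - 3(5) + 4 = 13 ✓
  (2) z = 5, target 5 ✓ (second branch holds)
  (3) -4 > -10 ✓
  (4) -4 < -1 ✓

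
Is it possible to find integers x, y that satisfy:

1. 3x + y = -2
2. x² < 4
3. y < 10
Yes

Take x = 0, y = -2. Substituting into each constraint:
  (1) 3(0) + (-2) = -2 ✓
  (2) x² = (0)² = 0, and 0 < 4 ✓
  (3) -2 < 10 ✓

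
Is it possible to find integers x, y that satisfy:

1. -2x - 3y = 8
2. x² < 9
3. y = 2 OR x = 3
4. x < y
No

The full constraint system is jointly infeasible over the integers. Each constraint and what it forces:

  - -2x - 3y = 8: is a linear equation tying the variables together
  - x² < 9: restricts x to |x| ≤ 2
  - y = 2 OR x = 3: forces a choice: either y = 2 or x = 3
  - x < y: bounds one variable relative to another variable

Split on the disjunction (y = 2 OR x = 3):
  • If y = 2: the equation forces x = -7, but x² < 9 requires |x| ≤ 2.
  • If x = 3: this contradicts x² < 9, which requires |x| ≤ 2.
Both branches are infeasible, so the system has no integer solution.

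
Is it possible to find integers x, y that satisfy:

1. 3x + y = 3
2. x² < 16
Yes

Take x = 1, y = 0. Substituting into each constraint:
  (1) 3(1) + 0 = 3 ✓
  (2) x² = (1)² = 1, and 1 < 16 ✓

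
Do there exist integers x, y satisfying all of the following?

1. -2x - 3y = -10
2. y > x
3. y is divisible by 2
Yes

Take x = -1, y = 4. Substituting into each constraint:
  (1) -2(-1) - 3(4) = -10 ✓
  (2) 4 > -1 ✓
  (3) 4 = 2 × 2, remainder 0 ✓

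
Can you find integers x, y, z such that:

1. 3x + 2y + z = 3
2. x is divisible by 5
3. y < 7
Yes

Take x = 0, y = 1, z = 1. Substituting into each constraint:
  (1) 3(0) + 2(1) + 1 = 3 ✓
  (2) 0 = 5 × 0, remainder 0 ✓
  (3) 1 < 7 ✓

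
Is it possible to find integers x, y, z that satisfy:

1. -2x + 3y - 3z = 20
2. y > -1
Yes

Take x = 2, y = 8, z = 0. Substituting into each constraint:
  (1) -2(2) + 3(8) - 3(0) = 20 ✓
  (2) 8 > -1 ✓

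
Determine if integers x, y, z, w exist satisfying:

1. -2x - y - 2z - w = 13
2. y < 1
Yes

Take x = 0, y = 0, z = 0, w = -13. Substituting into each constraint:
  (1) -2(0) + 0 - 2(0) + 13 = 13 ✓
  (2) 0 < 1 ✓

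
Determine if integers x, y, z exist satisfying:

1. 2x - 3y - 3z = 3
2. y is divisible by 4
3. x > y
Yes

Take x = 3, y = 0, z = 1. Substituting into each constraint:
  (1) 2(3) - 3(0) - 3(1) = 3 ✓
  (2) 0 = 4 × 0, remainder 0 ✓
  (3) 3 > 0 ✓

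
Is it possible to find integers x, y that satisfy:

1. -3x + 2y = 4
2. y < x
Yes

Take x = -6, y = -7. Substituting into each constraint:
  (1) -3(-6) + 2(-7) = 4 ✓
  (2) -7 < -6 ✓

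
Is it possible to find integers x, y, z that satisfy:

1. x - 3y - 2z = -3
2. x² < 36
Yes

Take x = 0, y = 1, z = 0. Substituting into each constraint:
  (1) 0 - 3(1) - 2(0) = -3 ✓
  (2) x² = (0)² = 0, and 0 < 36 ✓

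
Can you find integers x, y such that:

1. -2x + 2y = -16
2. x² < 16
Yes

Take x = 0, y = -8. Substituting into each constraint:
  (1) -2(0) + 2(-8) = -16 ✓
  (2) x² = (0)² = 0, and 0 < 16 ✓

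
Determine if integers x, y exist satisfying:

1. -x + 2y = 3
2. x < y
Yes

Take x = 1, y = 2. Substituting into each constraint:
  (1) (-1) + 2(2) = 3 ✓
  (2) 1 < 2 ✓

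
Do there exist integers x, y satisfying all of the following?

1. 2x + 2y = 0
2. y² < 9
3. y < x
Yes

Take x = 1, y = -1. Substituting into each constraint:
  (1) 2(1) + 2(-1) = 0 ✓
  (2) y² = (-1)² = 1, and 1 < 9 ✓
  (3) -1 < 1 ✓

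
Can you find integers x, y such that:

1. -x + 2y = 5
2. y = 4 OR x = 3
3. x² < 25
Yes

Take x = 3, y = 4. Substituting into each constraint:
  (1) (-3) + 2(4) = 5 ✓
  (2) y = 4, target 4 ✓ (first branch holds)
  (3) x² = (3)² = 9, and 9 < 25 ✓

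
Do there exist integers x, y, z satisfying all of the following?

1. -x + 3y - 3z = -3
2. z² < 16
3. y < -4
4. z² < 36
Yes

Take x = -12, y = -5, z = 0. Substituting into each constraint:
  (1) 12 + 3(-5) - 3(0) = -3 ✓
  (2) z² = (0)² = 0, and 0 < 16 ✓
  (3) -5 < -4 ✓
  (4) z² = (0)² = 0, and 0 < 36 ✓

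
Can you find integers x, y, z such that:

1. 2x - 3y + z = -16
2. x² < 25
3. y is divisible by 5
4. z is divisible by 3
Yes

Take x = 1, y = 0, z = -18. Substituting into each constraint:
  (1) 2(1) - 3(0) + (-18) = -16 ✓
  (2) x² = (1)² = 1, and 1 < 25 ✓
  (3) 0 = 5 × 0, remainder 0 ✓
  (4) -18 = 3 × -6, remainder 0 ✓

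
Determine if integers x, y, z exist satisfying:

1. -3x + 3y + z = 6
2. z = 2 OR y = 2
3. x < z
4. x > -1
Yes

Take x = 1, y = 2, z = 3. Substituting into each constraint:
  (1) -3(1) + 3(2) + 3 = 6 ✓
  (2) y = 2, target 2 ✓ (second branch holds)
  (3) 1 < 3 ✓
  (4) 1 > -1 ✓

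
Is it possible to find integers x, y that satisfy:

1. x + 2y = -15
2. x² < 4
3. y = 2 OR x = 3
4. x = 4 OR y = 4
No

The full constraint system is jointly infeasible over the integers. Each constraint and what it forces:

  - x + 2y = -15: is a linear equation tying the variables together
  - x² < 4: restricts x to |x| ≤ 1
  - y = 2 OR x = 3: forces a choice: either y = 2 or x = 3
  - x = 4 OR y = 4: forces a choice: either x = 4 or y = 4

The bounds confine x to {-1, 0, 1}. For each value, substitute into the equation:
  • x = -1: the equation forces y = -7, but neither branch of (y = 2 OR x = 3) holds.
  • x = 0: the equation gives 2y = -15, so y would not be an integer.
  • x = 1: the equation forces y = -8, but neither branch of (y = 2 OR x = 3) holds.
Every case fails, so no integer solution exists.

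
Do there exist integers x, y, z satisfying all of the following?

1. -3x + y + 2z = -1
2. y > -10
Yes

Take x = 0, y = -1, z = 0. Substituting into each constraint:
  (1) -3(0) + (-1) + 2(0) = -1 ✓
  (2) -1 > -10 ✓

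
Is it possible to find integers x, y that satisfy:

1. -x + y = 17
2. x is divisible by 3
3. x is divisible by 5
Yes

Take x = 0, y = 17. Substituting into each constraint:
  (1) 0 + 17 = 17 ✓
  (2) 0 = 3 × 0, remainder 0 ✓
  (3) 0 = 5 × 0, remainder 0 ✓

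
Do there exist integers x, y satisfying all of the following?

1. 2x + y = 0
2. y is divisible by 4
Yes

Take x = 0, y = 0. Substituting into each constraint:
  (1) 2(0) + 0 = 0 ✓
  (2) 0 = 4 × 0, remainder 0 ✓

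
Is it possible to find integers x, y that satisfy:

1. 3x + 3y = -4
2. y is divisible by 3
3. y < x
No

Even the single constraint (3x + 3y = -4) is infeasible over the integers.

  - 3x + 3y = -4: every term on the left is divisible by 3, so the LHS ≡ 0 (mod 3), but the RHS -4 is not — no integer solution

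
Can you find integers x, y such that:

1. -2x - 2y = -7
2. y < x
No

Even the single constraint (-2x - 2y = -7) is infeasible over the integers.

  - -2x - 2y = -7: every term on the left is divisible by 2, so the LHS ≡ 0 (mod 2), but the RHS -7 is not — no integer solution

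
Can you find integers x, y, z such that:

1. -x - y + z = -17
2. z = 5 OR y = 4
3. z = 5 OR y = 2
Yes

Take x = 22, y = 0, z = 5. Substituting into each constraint:
  (1) (-22) + 0 + 5 = -17 ✓
  (2) z = 5, target 5 ✓ (first branch holds)
  (3) z = 5, target 5 ✓ (first branch holds)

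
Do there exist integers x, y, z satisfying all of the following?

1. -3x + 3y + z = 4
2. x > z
Yes

Take x = 2, y = 3, z = 1. Substituting into each constraint:
  (1) -3(2) + 3(3) + 1 = 4 ✓
  (2) 2 > 1 ✓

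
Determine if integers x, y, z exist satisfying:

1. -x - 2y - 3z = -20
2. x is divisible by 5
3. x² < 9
Yes

Take x = 0, y = 1, z = 6. Substituting into each constraint:
  (1) 0 - 2(1) - 3(6) = -20 ✓
  (2) 0 = 5 × 0, remainder 0 ✓
  (3) x² = (0)² = 0, and 0 < 9 ✓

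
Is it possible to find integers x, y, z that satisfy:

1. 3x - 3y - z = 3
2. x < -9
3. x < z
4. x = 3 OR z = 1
No

A contradictory subset is {3x - 3y - z = 3, x < -9, x = 3 OR z = 1}. No integer assignment can satisfy these jointly:

  - 3x - 3y - z = 3: is a linear equation tying the variables together
  - x < -9: bounds one variable relative to a constant
  - x = 3 OR z = 1: forces a choice: either x = 3 or z = 1

Split on the disjunction (x = 3 OR z = 1):
  • If x = 3: this contradicts the bound x ≤ -10.
  • If z = 1: with z = 1, every remaining term of the linear equation is divisible by 3, so the left side is ≡ 0 (mod 3); but the right side 4 ≡ 1 (mod 3). No integers can satisfy it.
Both branches are infeasible, so the system has no integer solution.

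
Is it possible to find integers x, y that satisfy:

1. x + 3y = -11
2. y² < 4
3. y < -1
No

A contradictory subset is {y² < 4, y < -1}. No integer assignment can satisfy these jointly:

  - y² < 4: restricts y to |y| ≤ 1
  - y < -1: bounds one variable relative to a constant

Direct contradiction: the bounds on y require y ≥ -1 and y ≤ -2 simultaneously, which is empty.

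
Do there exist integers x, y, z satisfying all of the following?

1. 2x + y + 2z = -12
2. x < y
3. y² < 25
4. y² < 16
Yes

Take x = -1, y = 0, z = -5. Substituting into each constraint:
  (1) 2(-1) + 0 + 2(-5) = -12 ✓
  (2) -1 < 0 ✓
  (3) y² = (0)² = 0, and 0 < 25 ✓
  (4) y² = (0)² = 0, and 0 < 16 ✓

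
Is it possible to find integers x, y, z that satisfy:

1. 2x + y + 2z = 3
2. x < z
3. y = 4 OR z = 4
Yes

Take x = 3, y = -11, z = 4. Substituting into each constraint:
  (1) 2(3) + (-11) + 2(4) = 3 ✓
  (2) 3 < 4 ✓
  (3) z = 4, target 4 ✓ (second branch holds)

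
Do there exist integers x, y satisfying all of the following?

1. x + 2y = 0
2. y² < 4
Yes

Take x = 0, y = 0. Substituting into each constraint:
  (1) 0 + 2(0) = 0 ✓
  (2) y² = (0)² = 0, and 0 < 4 ✓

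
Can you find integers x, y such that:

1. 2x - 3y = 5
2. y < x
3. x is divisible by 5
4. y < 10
Yes

Take x = 10, y = 5. Substituting into each constraint:
  (1) 2(10) - 3(5) = 5 ✓
  (2) 5 < 10 ✓
  (3) 10 = 5 × 2, remainder 0 ✓
  (4) 5 < 10 ✓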